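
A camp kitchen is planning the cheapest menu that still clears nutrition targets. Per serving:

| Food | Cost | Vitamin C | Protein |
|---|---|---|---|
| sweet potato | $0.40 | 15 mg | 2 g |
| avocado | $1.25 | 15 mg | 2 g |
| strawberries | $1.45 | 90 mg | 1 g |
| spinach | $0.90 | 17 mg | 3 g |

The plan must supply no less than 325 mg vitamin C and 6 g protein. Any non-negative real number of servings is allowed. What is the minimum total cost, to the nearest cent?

Minimising a linear cost over {vitamin C ≥ 325, protein ≥ 6, servings ≥ 0} — the optimum is at a vertex, using one or two foods.
sweet potato only: max(325/15, 6/2) = 21.67 servings → $8.67.
avocado only: max(325/15, 6/2) = 21.67 servings → $27.08.
strawberries only: max(325/90, 6/1) = 6 servings → $8.70.
spinach only: max(325/17, 6/3) = 19.12 servings → $17.21.
sweet potato + avocado (both tight): parallel constraints — no distinct corner.
sweet potato + strawberries with both tight: 1.303 servings and 3.394 servings → $5.44.
sweet potato + spinach: the both-tight solution has a negative serving — not a feasible corner.
avocado + strawberries with both tight: 1.303 servings and 3.394 servings → $6.55.
avocado + spinach: intersection lies outside the first quadrant.
strawberries + spinach with both tight: 3.451 servings and 0.8498 servings → $5.77.
Cheapest feasible corner: $5.44.

$5.44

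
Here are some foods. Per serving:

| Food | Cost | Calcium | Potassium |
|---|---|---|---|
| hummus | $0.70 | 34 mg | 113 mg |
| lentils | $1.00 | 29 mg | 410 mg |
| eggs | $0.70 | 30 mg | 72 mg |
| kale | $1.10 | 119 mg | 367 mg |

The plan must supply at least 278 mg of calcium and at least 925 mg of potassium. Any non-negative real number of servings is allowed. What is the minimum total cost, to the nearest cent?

hummus only: max(278/34, 925/113) = 8.186 servings → $5.73.
lentils only: max(278/29, 925/410) = 9.586 servings → $9.59.
eggs only: max(278/30, 925/72) = 12.85 servings → $8.99.
kale only: max(278/119, 925/367) = 2.52 servings → $2.77.
hummus + lentils with both tight: 8.174 servings and 0.003376 servings → $5.72.
hummus + eggs: intersection lies outside the first quadrant.
hummus + kale: the both-tight solution has a negative serving — not a feasible corner.
lentils + eggs with both tight: 0.7573 servings and 8.535 servings → $6.73.
lentils + kale with both tight: 0.211 servings and 2.285 servings → $2.72.
eggs + kale: the both-tight solution has a negative serving — not a feasible corner.
Cheapest feasible corner: $2.72.

$2.72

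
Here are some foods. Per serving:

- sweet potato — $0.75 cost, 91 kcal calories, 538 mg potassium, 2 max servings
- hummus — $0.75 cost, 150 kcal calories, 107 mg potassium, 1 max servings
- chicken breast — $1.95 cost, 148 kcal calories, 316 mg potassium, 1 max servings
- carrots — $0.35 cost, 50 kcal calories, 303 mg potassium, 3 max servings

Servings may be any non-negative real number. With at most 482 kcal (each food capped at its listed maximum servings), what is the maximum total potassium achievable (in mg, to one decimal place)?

2302.4 mg

Potassium per kcal: carrots 6.06, sweet potato 5.912, chicken breast 2.135, hummus 0.7133.
Take 3 servings of carrots: uses 150 kcal, +909.0 mg potassium (running total 909.0 mg).
Take 2 servings of sweet potato: uses 182 kcal, +1076.0 mg potassium (running total 1985.0 mg).
Take 1 serving of chicken breast: uses 148 kcal, +316.0 mg potassium (running total 2301.0 mg).
Take 0.01333 servings of hummus: uses 2 kcal, +1.4 mg potassium (running total 2302.4 mg).
Filling greedily by potassium-per-kcal is optimal for one linear limit, giving 2302.4 mg.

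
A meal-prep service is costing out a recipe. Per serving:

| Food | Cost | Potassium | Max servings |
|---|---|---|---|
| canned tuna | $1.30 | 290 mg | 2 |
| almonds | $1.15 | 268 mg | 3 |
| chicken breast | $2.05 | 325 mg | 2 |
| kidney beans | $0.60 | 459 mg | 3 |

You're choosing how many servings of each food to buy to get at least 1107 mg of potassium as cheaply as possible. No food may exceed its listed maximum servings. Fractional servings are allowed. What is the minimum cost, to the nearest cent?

$1.45

Cost per mg of potassium: kidney beans $0.0013, almonds $0.0043, canned tuna $0.0045, chicken breast $0.0063.
Take 2.412 servings of kidney beans: +1107.0 mg potassium for $1.45 (total $1.45, still need 0.0 mg).
Filling from the cheapest source first is optimal under one linear minimum: $1.45.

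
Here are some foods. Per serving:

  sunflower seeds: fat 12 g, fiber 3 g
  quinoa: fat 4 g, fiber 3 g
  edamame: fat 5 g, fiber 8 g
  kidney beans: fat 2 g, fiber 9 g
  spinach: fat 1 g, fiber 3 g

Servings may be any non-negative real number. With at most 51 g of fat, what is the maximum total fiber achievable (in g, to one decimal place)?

Fiber per g fat: kidney beans 4.5, spinach 3, edamame 1.6, quinoa 0.75, sunflower seeds 0.25.
With no serving limits, spend the whole fat allowance on kidney beans: 51 g / 2 g × 9 g = 229.5 g.

229.5 g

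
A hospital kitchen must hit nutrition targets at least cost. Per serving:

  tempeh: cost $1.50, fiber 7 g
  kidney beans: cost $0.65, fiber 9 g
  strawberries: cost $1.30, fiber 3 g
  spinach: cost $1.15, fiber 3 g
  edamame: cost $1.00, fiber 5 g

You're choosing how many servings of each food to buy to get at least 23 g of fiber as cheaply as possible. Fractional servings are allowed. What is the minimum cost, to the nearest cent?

$1.66

Cost per g of fiber: kidney beans $0.0722, edamame $0.2000, tempeh $0.2143, spinach $0.3833, strawberries $0.4333.
With no serving limits, use only kidney beans: 23 g / 9 g = 2.556 servings × $0.65 = $1.66.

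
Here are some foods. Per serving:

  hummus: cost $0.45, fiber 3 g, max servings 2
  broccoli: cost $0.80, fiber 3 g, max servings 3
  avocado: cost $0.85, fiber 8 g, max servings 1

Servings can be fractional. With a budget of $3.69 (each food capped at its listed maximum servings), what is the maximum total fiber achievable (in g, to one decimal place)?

Fiber per dollar: avocado 9.412, hummus 6.667, broccoli 3.75.
Take 1 serving of avocado: spends $0.85, +8.0 g fiber (running total 8.0 g).
Take 2 servings of hummus: spends $0.90, +6.0 g fiber (running total 14.0 g).
Take 2.425 servings of broccoli: spends $1.94, +7.3 g fiber (running total 21.3 g).
Greedy by best ratio exhausts the cost allowance optimally: 21.3 g.

21.3 g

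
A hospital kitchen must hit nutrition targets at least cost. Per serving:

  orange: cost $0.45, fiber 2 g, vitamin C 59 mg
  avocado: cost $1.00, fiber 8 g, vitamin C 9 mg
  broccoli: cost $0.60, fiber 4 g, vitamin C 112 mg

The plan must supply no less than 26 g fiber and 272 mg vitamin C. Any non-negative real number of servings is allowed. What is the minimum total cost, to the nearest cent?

Two binding constraints pin down two serving amounts, so the optimal mix uses at most two foods. The candidates are each food alone (scaled to the tighter of fiber/vitamin C) and each pair with both constraints tight.
orange only: max(26/2, 272/59) = 13 servings → $5.85.
avocado only: max(26/8, 272/9) = 30.22 servings → $30.22.
broccoli only: max(26/4, 272/112) = 6.5 servings → $3.90.
orange + avocado with both tight: 4.278 servings and 2.181 servings → $4.11.
orange + broccoli: intersection lies outside the first quadrant.
avocado + broccoli with both tight: 2.121 servings and 2.258 servings → $3.48.
Cheapest feasible corner: $3.48.

$3.48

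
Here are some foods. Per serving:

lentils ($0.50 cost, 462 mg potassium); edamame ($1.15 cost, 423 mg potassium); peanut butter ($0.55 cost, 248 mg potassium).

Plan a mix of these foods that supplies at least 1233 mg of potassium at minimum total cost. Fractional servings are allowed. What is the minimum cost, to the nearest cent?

$1.33

Cost per mg of potassium: lentils $0.0011, peanut butter $0.0022, edamame $0.0027.
With no serving limits, use only lentils: 1233 mg / 462 mg = 2.669 servings × $0.50 = $1.33.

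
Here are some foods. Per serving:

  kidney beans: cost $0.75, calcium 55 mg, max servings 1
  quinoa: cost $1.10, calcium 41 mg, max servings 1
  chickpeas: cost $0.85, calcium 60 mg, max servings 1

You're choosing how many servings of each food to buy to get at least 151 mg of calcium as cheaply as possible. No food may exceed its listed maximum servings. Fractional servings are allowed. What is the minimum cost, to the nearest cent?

Cost per mg of calcium: kidney beans $0.0136, chickpeas $0.0142, quinoa $0.0268.
Take 1 serving of kidney beans: +55.0 mg calcium for $0.75 (total $0.75, still need 96.0 mg).
Take 1 serving of chickpeas: +60.0 mg calcium for $0.85 (total $1.60, still need 36.0 mg).
Take 0.878 servings of quinoa: +36.0 mg calcium for $0.97 (total $2.57, still need 0.0 mg).
Filling from the cheapest source first is optimal under one linear minimum: $2.57.

$2.57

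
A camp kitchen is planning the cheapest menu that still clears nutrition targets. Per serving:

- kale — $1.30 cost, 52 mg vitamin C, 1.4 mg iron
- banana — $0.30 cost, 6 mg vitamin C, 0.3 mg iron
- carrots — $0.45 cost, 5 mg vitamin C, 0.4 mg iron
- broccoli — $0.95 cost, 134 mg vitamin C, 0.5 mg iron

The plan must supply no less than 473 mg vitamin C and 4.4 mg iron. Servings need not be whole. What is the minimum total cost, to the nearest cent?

For a min-cost LP with two ≥-constraints, a basic feasible solution has at most two positive variables.
kale only: max(473/52, 4.4/1.4) = 9.096 servings → $11.82.
banana only: max(473/6, 4.4/0.3) = 78.83 servings → $23.65.
carrots only: max(473/5, 4.4/0.4) = 94.6 servings → $42.57.
broccoli only: max(473/134, 4.4/0.5) = 8.8 servings → $8.36.
kale + banana with both targets exact would need a negative amount; discard.
kale + carrots: intersection lies outside the first quadrant.
kale + broccoli with both tight: 2.185 servings and 2.682 servings → $5.39.
banana + carrots: intersection lies outside the first quadrant.
banana + broccoli with both tight: 9.492 servings and 3.105 servings → $5.80.
carrots + broccoli with both tight: 6.91 servings and 3.272 servings → $6.22.
Cheapest feasible corner: $5.39.

$5.39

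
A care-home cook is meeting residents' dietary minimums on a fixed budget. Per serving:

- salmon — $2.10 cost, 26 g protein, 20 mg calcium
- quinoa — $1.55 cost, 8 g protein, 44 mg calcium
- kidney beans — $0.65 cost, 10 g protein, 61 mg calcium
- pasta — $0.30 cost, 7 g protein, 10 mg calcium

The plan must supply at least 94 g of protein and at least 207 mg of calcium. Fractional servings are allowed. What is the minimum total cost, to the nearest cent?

At the optimum either one food covers both requirements or two foods hit both targets exactly; no other combination can be cheaper.
salmon only: max(94/26, 207/20) = 10.35 servings → $21.73.
quinoa only: max(94/8, 207/44) = 11.75 servings → $18.21.
kidney beans only: max(94/10, 207/61) = 9.4 servings → $6.11.
pasta only: max(94/7, 207/10) = 20.7 servings → $6.21.
salmon + quinoa with both tight: 2.52 servings and 3.559 servings → $10.81.
salmon + kidney beans with both tight: 2.644 servings and 2.527 servings → $7.19.
salmon + pasta with both targets exact would need a negative amount; discard.
quinoa + kidney beans with both targets exact would need a negative amount; discard.
quinoa + pasta with both tight: 2.232 servings and 10.88 servings → $6.72.
kidney beans + pasta with both tight: 1.557 servings and 11.2 servings → $4.37.
So the least-cost plan costs $4.37.

$4.37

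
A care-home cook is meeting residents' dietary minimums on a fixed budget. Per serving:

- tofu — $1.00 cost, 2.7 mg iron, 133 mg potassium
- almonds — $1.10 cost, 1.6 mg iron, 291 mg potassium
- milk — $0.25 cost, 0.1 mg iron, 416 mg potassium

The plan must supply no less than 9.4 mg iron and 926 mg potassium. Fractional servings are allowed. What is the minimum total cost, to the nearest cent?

At the optimum either one food covers both requirements or two foods hit both targets exactly; no other combination can be cheaper.
tofu only: max(9.4/2.7, 926/133) = 6.962 servings → $6.96.
almonds only: max(9.4/1.6, 926/291) = 5.875 servings → $6.46.
milk only: max(9.4/0.1, 926/416) = 94 servings → $23.50.
tofu + almonds with both tight: 2.189 servings and 2.182 servings → $4.59.
tofu + milk with both tight: 3.44 servings and 1.126 servings → $3.72.
almonds + milk: intersection lies outside the first quadrant.
Cheapest feasible corner: $3.72.

$3.72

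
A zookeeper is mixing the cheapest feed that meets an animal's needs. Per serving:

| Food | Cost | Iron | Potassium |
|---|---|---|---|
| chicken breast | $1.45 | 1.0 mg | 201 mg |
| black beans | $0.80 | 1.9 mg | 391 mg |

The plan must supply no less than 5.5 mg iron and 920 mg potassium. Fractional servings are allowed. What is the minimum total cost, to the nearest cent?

A basic optimal solution has at most two foods positive. Try each food alone and each pair with both targets met exactly.
chicken breast only: max(5.5/1.0, 920/201) = 5.5 servings → $7.97.
black beans only: max(5.5/1.9, 920/391) = 2.895 servings → $2.32.
chicken breast + black beans with both targets exact would need a negative amount; discard.
Cheapest feasible corner: $2.32.

$2.32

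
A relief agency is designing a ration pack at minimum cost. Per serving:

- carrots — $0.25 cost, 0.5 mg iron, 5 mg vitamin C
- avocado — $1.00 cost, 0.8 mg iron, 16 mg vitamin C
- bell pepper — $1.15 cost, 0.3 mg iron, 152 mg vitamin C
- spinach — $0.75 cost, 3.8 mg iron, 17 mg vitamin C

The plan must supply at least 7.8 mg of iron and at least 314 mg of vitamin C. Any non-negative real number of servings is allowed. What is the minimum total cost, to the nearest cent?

$3.56

Compare the cost at each extreme point of the feasible region.
carrots only: max(7.8/0.5, 314/5) = 62.8 servings → $15.70.
avocado only: max(7.8/0.8, 314/16) = 19.62 servings → $19.62.
bell pepper only: max(7.8/0.3, 314/152) = 26 servings → $29.90.
spinach only: max(7.8/3.8, 314/17) = 18.47 servings → $13.85.
carrots + avocado with both targets exact would need a negative amount; discard.
carrots + bell pepper with both tight: 14.65 servings and 1.584 servings → $5.48.
carrots + spinach with both targets exact would need a negative amount; discard.
avocado + bell pepper with both tight: 9.344 servings and 1.082 servings → $10.59.
avocado + spinach with both targets exact would need a negative amount; discard.
bell pepper + spinach with both tight: 1.853 servings and 1.906 servings → $3.56.
So the least-cost plan costs $3.56.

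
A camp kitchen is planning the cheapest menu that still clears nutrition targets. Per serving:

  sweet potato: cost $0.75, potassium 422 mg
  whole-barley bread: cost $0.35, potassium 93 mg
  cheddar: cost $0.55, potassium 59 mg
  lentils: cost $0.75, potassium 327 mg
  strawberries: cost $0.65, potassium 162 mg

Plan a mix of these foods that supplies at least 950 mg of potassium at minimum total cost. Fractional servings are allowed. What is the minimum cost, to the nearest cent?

$1.69

Cost per mg of potassium: sweet potato $0.0018, lentils $0.0023, whole-barley bread $0.0038, strawberries $0.0040, cheddar $0.0093.
With no serving limits, use only sweet potato: 950 mg / 422 mg = 2.251 servings × $0.75 = $1.69.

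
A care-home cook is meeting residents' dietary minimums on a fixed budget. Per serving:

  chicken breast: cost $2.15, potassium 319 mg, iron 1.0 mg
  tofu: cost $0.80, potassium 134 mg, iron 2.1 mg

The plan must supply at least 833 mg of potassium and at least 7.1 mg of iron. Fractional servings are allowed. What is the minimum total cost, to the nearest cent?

chicken breast only: max(833/319, 7.1/1.0) = 7.1 servings → $15.27.
tofu only: max(833/134, 7.1/2.1) = 6.216 servings → $4.97.
chicken breast + tofu with both tight: 1.489 servings and 2.672 servings → $5.34.
So the least-cost plan costs $4.97.

$4.97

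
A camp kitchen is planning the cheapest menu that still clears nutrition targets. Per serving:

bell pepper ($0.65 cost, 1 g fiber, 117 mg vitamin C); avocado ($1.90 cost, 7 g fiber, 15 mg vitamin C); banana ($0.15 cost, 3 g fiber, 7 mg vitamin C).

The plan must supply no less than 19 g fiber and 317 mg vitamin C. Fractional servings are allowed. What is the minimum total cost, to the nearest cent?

$2.38

For a min-cost LP with two ≥-constraints, a basic feasible solution has at most two positive variables.
bell pepper only: max(19/1, 317/117) = 19 servings → $12.35.
avocado only: max(19/7, 317/15) = 21.13 servings → $40.15.
banana only: max(19/3, 317/7) = 45.29 servings → $6.79.
bell pepper + avocado with both tight: 2.405 servings and 2.371 servings → $6.07.
bell pepper + banana with both tight: 2.378 servings and 5.541 servings → $2.38.
avocado + banana: the both-tight solution has a negative serving — not a feasible corner.
The minimum over all feasible corners is $2.38.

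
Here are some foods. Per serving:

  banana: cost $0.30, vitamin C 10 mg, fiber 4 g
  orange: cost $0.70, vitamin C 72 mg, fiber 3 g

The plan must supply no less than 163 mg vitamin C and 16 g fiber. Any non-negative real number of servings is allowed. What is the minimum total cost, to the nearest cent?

Minimising a linear cost over {vitamin C ≥ 163, fiber ≥ 16, servings ≥ 0} — the optimum is at a vertex, using one or two foods.
banana only: max(163/10, 16/4) = 16.3 servings → $4.89.
orange only: max(163/72, 16/3) = 5.333 servings → $3.73.
banana + orange with both tight: 2.57 servings and 1.907 servings → $2.11.
The minimum over all feasible corners is $2.11.

$2.11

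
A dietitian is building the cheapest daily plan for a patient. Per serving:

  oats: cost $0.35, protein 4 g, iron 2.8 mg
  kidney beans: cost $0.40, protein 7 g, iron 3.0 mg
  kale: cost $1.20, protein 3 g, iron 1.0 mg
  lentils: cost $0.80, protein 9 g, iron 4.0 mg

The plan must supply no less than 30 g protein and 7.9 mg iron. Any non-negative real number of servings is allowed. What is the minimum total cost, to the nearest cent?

This is a tiny linear program; its minimum lies at a vertex of the feasible set. List the vertices and price them.
oats only: max(30/4, 7.9/2.8) = 7.5 servings → $2.62.
kidney beans only: max(30/7, 7.9/3.0) = 4.286 servings → $1.71.
kale only: max(30/3, 7.9/1.0) = 10 servings → $12.00.
lentils only: max(30/9, 7.9/4.0) = 3.333 servings → $2.67.
oats + kidney beans: intersection lies outside the first quadrant.
oats + kale: the both-tight solution has a negative serving — not a feasible corner.
oats + lentils with both targets exact would need a negative amount; discard.
kidney beans + kale with both targets exact would need a negative amount; discard.
kidney beans + lentils: intersection lies outside the first quadrant.
kale + lentils with both targets exact would need a negative amount; discard.
So the least-cost plan costs $1.71.

$1.71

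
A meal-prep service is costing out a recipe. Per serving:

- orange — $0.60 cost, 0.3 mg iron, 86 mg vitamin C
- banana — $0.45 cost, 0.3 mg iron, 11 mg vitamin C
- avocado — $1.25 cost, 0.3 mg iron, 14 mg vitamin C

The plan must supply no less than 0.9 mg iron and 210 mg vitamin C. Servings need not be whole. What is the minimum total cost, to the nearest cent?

Check every corner: each single food scaled to meet both minima, and each pair solved so both constraints bind.
orange only: max(0.9/0.3, 210/86) = 3 servings → $1.80.
banana only: max(0.9/0.3, 210/11) = 19.09 servings → $8.59.
avocado only: max(0.9/0.3, 210/14) = 15 servings → $18.75.
orange + banana with both tight: 2.36 servings and 0.64 servings → $1.70.
orange + avocado with both tight: 2.333 servings and 0.6667 servings → $2.23.
banana + avocado: intersection lies outside the first quadrant.
So the least-cost plan costs $1.70.

$1.70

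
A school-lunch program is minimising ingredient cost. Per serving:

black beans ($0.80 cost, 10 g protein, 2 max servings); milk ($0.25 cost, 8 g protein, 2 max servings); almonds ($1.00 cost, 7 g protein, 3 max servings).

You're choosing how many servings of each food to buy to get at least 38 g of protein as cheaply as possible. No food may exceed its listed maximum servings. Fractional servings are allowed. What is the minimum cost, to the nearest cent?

$2.39

Cost per g of protein: milk $0.0312, black beans $0.0800, almonds $0.1429.
Take 2 servings of milk: +16.0 g protein for $0.50 (total $0.50, still need 22.0 g).
Take 2 servings of black beans: +20.0 g protein for $1.60 (total $2.10, still need 2.0 g).
Take 0.2857 servings of almonds: +2.0 g protein for $0.29 (total $2.39, still need 0.0 g).
Filling from the cheapest source first is optimal under one linear minimum: $2.39.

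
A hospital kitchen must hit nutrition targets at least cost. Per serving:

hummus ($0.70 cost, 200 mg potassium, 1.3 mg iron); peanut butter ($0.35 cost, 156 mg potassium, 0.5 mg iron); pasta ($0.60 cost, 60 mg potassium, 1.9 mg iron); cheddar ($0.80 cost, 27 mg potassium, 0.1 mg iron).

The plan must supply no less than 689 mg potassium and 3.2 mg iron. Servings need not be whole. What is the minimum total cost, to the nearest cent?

$1.82

A basic optimal solution has at most two foods positive. Try each food alone and each pair with both targets met exactly.
hummus only: max(689/200, 3.2/1.3) = 3.445 servings → $2.41.
peanut butter only: max(689/156, 3.2/0.5) = 6.4 servings → $2.24.
pasta only: max(689/60, 3.2/1.9) = 11.48 servings → $6.89.
cheddar only: max(689/27, 3.2/0.1) = 32 servings → $25.60.
hummus + peanut butter with both tight: 1.505 servings and 2.487 servings → $1.92.
hummus + pasta: intersection lies outside the first quadrant.
hummus + cheddar with both tight: 1.159 servings and 16.93 servings → $14.36.
peanut butter + pasta with both tight: 4.193 servings and 0.5807 servings → $1.82.
peanut butter + cheddar: the both-tight solution has a negative serving — not a feasible corner.
pasta + cheddar with both tight: 0.3863 servings and 24.66 servings → $19.96.
Cheapest feasible corner: $1.82.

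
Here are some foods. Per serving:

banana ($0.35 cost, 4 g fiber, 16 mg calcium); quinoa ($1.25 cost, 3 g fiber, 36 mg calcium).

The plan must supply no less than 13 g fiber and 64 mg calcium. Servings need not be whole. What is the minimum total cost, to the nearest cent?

$1.40

At the optimum either one food covers both requirements or two foods hit both targets exactly; no other combination can be cheaper.
banana only: max(13/4, 64/16) = 4 servings → $1.40.
quinoa only: max(13/3, 64/36) = 4.333 servings → $5.42.
banana + quinoa with both tight: 2.875 servings and 0.5 servings → $1.63.
The minimum over all feasible corners is $1.40.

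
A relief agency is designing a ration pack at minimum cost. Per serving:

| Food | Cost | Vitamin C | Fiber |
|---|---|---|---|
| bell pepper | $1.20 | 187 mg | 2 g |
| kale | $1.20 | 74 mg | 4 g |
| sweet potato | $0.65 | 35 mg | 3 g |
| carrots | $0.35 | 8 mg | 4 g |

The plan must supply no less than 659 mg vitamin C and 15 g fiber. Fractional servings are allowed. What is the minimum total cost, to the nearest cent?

A basic optimal solution has at most two foods positive. Try each food alone and each pair with both targets met exactly.
bell pepper only: max(659/187, 15/2) = 7.5 servings → $9.00.
kale only: max(659/74, 15/4) = 8.905 servings → $10.69.
sweet potato only: max(659/35, 15/3) = 18.83 servings → $12.24.
carrots only: max(659/8, 15/4) = 82.38 servings → $28.83.
bell pepper + kale with both tight: 2.543 servings and 2.478 servings → $6.03.
bell pepper + sweet potato with both tight: 2.957 servings and 3.029 servings → $5.52.
bell pepper + carrots with both tight: 3.437 servings and 2.031 servings → $4.84.
kale + sweet potato: the both-tight solution has a negative serving — not a feasible corner.
kale + carrots with both targets exact would need a negative amount; discard.
sweet potato + carrots: the both-tight solution has a negative serving — not a feasible corner.
So the least-cost plan costs $4.84.

$4.84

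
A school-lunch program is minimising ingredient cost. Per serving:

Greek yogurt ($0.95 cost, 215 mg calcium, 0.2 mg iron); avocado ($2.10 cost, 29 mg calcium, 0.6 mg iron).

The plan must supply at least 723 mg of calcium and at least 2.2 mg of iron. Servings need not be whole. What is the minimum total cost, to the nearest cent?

$8.45

Greek yogurt only: max(723/215, 2.2/0.2) = 11 servings → $10.45.
avocado only: max(723/29, 2.2/0.6) = 24.93 servings → $52.36.
Greek yogurt + avocado with both tight: 3.003 servings and 2.666 servings → $8.45.
So the least-cost plan costs $8.45.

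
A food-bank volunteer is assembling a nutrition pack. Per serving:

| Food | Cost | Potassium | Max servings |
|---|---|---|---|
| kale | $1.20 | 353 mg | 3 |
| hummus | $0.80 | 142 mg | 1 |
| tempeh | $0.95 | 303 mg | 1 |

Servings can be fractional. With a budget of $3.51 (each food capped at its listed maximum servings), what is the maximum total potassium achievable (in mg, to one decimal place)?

Potassium per dollar: tempeh 318.9, kale 294.2, hummus 177.5.
Take 1 serving of tempeh: spends $0.95, +303.0 mg potassium (running total 303.0 mg).
Take 2.133 servings of kale: spends $2.56, +753.1 mg potassium (running total 1056.1 mg).
Greedy by best ratio exhausts the cost allowance optimally: 1056.1 mg.

1056.1 mg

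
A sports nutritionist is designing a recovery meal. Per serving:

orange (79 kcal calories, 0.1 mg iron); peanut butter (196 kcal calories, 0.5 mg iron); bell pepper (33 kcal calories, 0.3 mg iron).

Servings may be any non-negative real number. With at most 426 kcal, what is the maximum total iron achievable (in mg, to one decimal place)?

Iron per kcal: bell pepper 0.009091, peanut butter 0.002551, orange 0.001266.
With no serving limits, spend the whole calories allowance on bell pepper: 426 kcal / 33 kcal × 0.3 mg = 3.9 mg.

3.9 mg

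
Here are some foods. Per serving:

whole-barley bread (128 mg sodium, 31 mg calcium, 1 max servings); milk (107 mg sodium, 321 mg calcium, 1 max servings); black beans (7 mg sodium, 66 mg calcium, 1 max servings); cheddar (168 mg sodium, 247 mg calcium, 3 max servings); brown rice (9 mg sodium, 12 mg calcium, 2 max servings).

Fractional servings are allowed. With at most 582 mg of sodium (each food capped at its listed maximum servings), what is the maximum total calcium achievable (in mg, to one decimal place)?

1075.1 mg

Calcium per mg sodium: black beans 9.429, milk 3, cheddar 1.47, brown rice 1.333, whole-barley bread 0.2422.
Take 1 serving of black beans: uses 7 mg sodium, +66.0 mg calcium (running total 66.0 mg).
Take 1 serving of milk: uses 107 mg sodium, +321.0 mg calcium (running total 387.0 mg).
Take 2.786 servings of cheddar: uses 468 mg sodium, +688.1 mg calcium (running total 1075.1 mg).
Filling greedily by calcium-per-mg sodium is optimal for one linear limit, giving 1075.1 mg.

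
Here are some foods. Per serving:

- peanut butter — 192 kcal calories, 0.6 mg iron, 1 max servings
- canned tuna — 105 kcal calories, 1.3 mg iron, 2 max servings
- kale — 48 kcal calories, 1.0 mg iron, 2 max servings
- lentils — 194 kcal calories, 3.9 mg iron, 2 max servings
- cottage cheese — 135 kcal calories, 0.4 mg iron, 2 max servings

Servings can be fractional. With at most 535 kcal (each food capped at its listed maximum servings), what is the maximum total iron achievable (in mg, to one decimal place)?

10.4 mg

Iron per kcal: kale 0.02083, lentils 0.0201, canned tuna 0.01238, peanut butter 0.003125, cottage cheese 0.002963.
Take 2 servings of kale: uses 96 kcal, +2.0 mg iron (running total 2.0 mg).
Take 2 servings of lentils: uses 388 kcal, +7.8 mg iron (running total 9.8 mg).
Take 0.4857 servings of canned tuna: uses 51 kcal, +0.6 mg iron (running total 10.4 mg).
Greedy by best ratio exhausts the calories allowance optimally: 10.4 mg.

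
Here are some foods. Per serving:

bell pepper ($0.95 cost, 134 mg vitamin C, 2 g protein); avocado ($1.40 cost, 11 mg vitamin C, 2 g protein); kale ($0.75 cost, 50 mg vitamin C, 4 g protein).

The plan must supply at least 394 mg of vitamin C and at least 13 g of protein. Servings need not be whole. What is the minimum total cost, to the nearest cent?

$3.66

For a min-cost LP with two ≥-constraints, a basic feasible solution has at most two positive variables.
bell pepper only: max(394/134, 13/2) = 6.5 servings → $6.17.
avocado only: max(394/11, 13/2) = 35.82 servings → $50.15.
kale only: max(394/50, 13/4) = 7.88 servings → $5.91.
bell pepper + avocado with both tight: 2.622 servings and 3.878 servings → $7.92.
bell pepper + kale with both tight: 2.124 servings and 2.188 servings → $3.66.
avocado + kale: the both-tight solution has a negative serving — not a feasible corner.
So the least-cost plan costs $3.66.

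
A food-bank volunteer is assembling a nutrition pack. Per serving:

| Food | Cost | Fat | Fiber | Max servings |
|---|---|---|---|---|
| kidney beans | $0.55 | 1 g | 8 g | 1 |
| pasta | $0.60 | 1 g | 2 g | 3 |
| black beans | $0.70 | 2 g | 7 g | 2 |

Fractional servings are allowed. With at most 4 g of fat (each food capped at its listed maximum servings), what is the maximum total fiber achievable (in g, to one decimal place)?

18.5 g

Fiber per g fat: kidney beans 8, black beans 3.5, pasta 2.
Take 1 serving of kidney beans: uses 1 g fat, +8.0 g fiber (running total 8.0 g).
Take 1.5 servings of black beans: uses 3 g fat, +10.5 g fiber (running total 18.5 g).
Greedy by best ratio exhausts the fat allowance optimally: 18.5 g.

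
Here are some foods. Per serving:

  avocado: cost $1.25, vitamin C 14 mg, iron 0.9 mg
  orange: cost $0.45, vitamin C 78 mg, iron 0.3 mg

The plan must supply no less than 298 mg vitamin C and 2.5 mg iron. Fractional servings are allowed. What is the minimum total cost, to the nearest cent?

$3.59

avocado only: max(298/14, 2.5/0.9) = 21.29 servings → $26.61.
orange only: max(298/78, 2.5/0.3) = 8.333 servings → $3.75.
avocado + orange with both tight: 1.6 servings and 3.533 servings → $3.59.
So the least-cost plan costs $3.59.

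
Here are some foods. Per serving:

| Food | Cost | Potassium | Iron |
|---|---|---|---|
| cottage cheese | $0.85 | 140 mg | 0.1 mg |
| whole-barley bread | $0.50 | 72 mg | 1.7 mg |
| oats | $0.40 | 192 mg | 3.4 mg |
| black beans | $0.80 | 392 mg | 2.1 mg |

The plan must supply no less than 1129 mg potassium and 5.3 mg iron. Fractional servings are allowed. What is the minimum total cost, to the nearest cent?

For a min-cost LP with two ≥-constraints, a basic feasible solution has at most two positive variables.
cottage cheese only: max(1129/140, 5.3/0.1) = 53 servings → $45.05.
whole-barley bread only: max(1129/72, 5.3/1.7) = 15.68 servings → $7.84.
oats only: max(1129/192, 5.3/3.4) = 5.88 servings → $2.35.
black beans only: max(1129/392, 5.3/2.1) = 2.88 servings → $2.30.
cottage cheese + whole-barley bread with both tight: 6.662 servings and 2.726 servings → $7.03.
cottage cheese + oats with both tight: 6.176 servings and 1.377 servings → $5.80.
cottage cheese + black beans with both tight: 1.151 servings and 2.469 servings → $2.95.
whole-barley bread + oats: intersection lies outside the first quadrant.
whole-barley bread + black beans: intersection lies outside the first quadrant.
oats + black beans: intersection lies outside the first quadrant.
Cheapest feasible corner: $2.30.

$2.30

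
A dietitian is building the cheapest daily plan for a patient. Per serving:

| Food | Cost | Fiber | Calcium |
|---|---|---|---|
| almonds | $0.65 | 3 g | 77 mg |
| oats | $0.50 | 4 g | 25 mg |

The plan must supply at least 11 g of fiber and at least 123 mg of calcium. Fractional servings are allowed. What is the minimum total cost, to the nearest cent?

$1.63

The cheapest plan sits at a corner of the feasible region — with two constraints it uses at most two foods.
almonds only: max(11/3, 123/77) = 3.667 servings → $2.38.
oats only: max(11/4, 123/25) = 4.92 servings → $2.46.
almonds + oats with both tight: 0.9313 servings and 2.052 servings → $1.63.
The minimum over all feasible corners is $1.63.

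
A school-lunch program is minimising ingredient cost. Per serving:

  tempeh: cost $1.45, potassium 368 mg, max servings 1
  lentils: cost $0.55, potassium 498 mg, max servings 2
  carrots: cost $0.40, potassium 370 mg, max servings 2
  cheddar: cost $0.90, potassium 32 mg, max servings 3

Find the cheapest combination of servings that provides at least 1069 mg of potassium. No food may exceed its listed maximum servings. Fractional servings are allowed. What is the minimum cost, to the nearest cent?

$1.16

Cost per mg of potassium: carrots $0.0011, lentils $0.0011, tempeh $0.0039, cheddar $0.0281.
Take 2 servings of carrots: +740.0 mg potassium for $0.80 (total $0.80, still need 329.0 mg).
Take 0.6606 servings of lentils: +329.0 mg potassium for $0.36 (total $1.16, still need 0.0 mg).
Greedy by cheapest-per-mg is optimal for a single linear constraint, so the minimum cost is $1.16.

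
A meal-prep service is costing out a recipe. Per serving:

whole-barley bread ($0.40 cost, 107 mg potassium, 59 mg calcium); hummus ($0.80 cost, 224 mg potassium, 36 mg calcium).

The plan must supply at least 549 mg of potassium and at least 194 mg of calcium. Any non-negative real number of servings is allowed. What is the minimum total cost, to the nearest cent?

For a min-cost LP with two ≥-constraints, a basic feasible solution has at most two positive variables.
whole-barley bread only: max(549/107, 194/59) = 5.131 servings → $2.05.
hummus only: max(549/224, 194/36) = 5.389 servings → $4.31.
whole-barley bread + hummus with both tight: 2.53 servings and 1.242 servings → $2.01.
The minimum over all feasible corners is $2.01.

$2.01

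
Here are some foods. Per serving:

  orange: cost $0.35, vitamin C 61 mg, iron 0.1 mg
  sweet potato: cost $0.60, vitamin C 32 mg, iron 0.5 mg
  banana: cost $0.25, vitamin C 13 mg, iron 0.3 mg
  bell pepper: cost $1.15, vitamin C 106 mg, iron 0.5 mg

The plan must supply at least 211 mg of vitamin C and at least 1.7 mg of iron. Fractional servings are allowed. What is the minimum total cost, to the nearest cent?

Check every corner: each single food scaled to meet both minima, and each pair solved so both constraints bind.
orange only: max(211/61, 1.7/0.1) = 17 servings → $5.95.
sweet potato only: max(211/32, 1.7/0.5) = 6.594 servings → $3.96.
banana only: max(211/13, 1.7/0.3) = 16.23 servings → $4.06.
bell pepper only: max(211/106, 1.7/0.5) = 3.4 servings → $3.91.
orange + sweet potato with both tight: 1.872 servings and 3.026 servings → $2.47.
orange + banana with both tight: 2.424 servings and 4.859 servings → $2.06.
orange + bell pepper: the both-tight solution has a negative serving — not a feasible corner.
sweet potato + banana: the both-tight solution has a negative serving — not a feasible corner.
sweet potato + bell pepper with both tight: 2.019 servings and 1.381 servings → $2.80.
banana + bell pepper with both tight: 2.953 servings and 1.628 servings → $2.61.
The minimum over all feasible corners is $2.06.

$2.06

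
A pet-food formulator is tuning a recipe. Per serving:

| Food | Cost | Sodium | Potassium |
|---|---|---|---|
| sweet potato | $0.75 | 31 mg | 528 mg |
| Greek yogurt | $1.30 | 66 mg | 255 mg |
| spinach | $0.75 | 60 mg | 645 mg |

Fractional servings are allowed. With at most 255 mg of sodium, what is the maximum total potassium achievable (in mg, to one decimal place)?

4343.2 mg

Potassium per mg sodium: sweet potato 17.03, spinach 10.75, Greek yogurt 3.864.
With no serving limits, spend the whole sodium allowance on sweet potato: 255 mg / 31 mg × 528 mg = 4343.2 mg.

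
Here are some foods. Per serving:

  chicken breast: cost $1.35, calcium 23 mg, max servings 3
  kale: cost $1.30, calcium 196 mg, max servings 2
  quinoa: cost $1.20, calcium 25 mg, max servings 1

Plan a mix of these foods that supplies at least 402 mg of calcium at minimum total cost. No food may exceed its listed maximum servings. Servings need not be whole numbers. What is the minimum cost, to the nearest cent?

Cost per mg of calcium: kale $0.0066, quinoa $0.0480, chicken breast $0.0587.
Take 2 servings of kale: +392.0 mg calcium for $2.60 (total $2.60, still need 10.0 mg).
Take 0.4 servings of quinoa: +10.0 mg calcium for $0.48 (total $3.08, still need 0.0 mg).
Greedy by cheapest-per-mg is optimal for a single linear constraint, so the minimum cost is $3.08.

$3.08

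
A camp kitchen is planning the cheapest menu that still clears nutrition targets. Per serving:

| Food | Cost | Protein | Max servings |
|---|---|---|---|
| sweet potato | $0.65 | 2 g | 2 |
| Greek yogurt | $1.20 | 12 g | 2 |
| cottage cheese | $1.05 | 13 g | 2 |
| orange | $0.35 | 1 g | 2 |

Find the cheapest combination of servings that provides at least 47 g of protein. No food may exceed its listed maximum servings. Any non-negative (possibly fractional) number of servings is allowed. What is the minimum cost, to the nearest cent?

Cost per g of protein: cottage cheese $0.0808, Greek yogurt $0.1000, sweet potato $0.3250, orange $0.3500.
Take 2 servings of cottage cheese: +26.0 g protein for $2.10 (total $2.10, still need 21.0 g).
Take 1.75 servings of Greek yogurt: +21.0 g protein for $2.10 (total $4.20, still need 0.0 g).
Filling from the cheapest source first is optimal under one linear minimum: $4.20.

$4.20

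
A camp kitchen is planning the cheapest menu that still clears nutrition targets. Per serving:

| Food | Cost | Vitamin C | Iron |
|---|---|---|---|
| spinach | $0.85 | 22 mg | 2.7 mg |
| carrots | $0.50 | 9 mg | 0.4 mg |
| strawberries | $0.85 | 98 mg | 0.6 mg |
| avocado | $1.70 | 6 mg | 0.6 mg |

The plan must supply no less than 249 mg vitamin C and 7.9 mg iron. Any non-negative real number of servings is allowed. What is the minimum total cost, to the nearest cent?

With two linear requirements the optimum uses one or two foods; enumerate the corners.
spinach only: max(249/22, 7.9/2.7) = 11.32 servings → $9.62.
carrots only: max(249/9, 7.9/0.4) = 27.67 servings → $13.83.
strawberries only: max(249/98, 7.9/0.6) = 13.17 servings → $11.19.
avocado only: max(249/6, 7.9/0.6) = 41.5 servings → $70.55.
spinach + carrots with both targets exact would need a negative amount; discard.
spinach + strawberries with both tight: 2.485 servings and 1.983 servings → $3.80.
spinach + avocado with both targets exact would need a negative amount; discard.
carrots + strawberries with both tight: 18.49 servings and 0.8432 servings → $9.96.
carrots + avocado: intersection lies outside the first quadrant.
strawberries + avocado with both tight: 1.848 servings and 11.32 servings → $20.81.
Cheapest feasible corner: $3.80.

$3.80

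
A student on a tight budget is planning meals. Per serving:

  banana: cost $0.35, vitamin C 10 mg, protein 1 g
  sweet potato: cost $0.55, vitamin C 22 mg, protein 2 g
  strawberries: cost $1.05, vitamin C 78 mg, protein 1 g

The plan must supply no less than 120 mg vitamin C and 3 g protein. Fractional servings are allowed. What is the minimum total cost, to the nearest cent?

Check every corner: each single food scaled to meet both minima, and each pair solved so both constraints bind.
banana only: max(120/10, 3/1) = 12 servings → $4.20.
sweet potato only: max(120/22, 3/2) = 5.455 servings → $3.00.
strawberries only: max(120/78, 3/1) = 3 servings → $3.15.
banana + sweet potato: intersection lies outside the first quadrant.
banana + strawberries with both tight: 1.676 servings and 1.324 servings → $1.98.
sweet potato + strawberries with both tight: 0.8507 servings and 1.299 servings → $1.83.
So the least-cost plan costs $1.83.

$1.83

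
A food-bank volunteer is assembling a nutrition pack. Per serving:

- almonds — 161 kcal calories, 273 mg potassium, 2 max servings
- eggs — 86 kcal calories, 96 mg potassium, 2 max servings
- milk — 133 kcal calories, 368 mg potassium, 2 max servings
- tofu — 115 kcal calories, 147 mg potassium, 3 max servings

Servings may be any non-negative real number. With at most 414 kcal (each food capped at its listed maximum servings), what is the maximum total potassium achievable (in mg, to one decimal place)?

Potassium per kcal: milk 2.767, almonds 1.696, tofu 1.278, eggs 1.116.
Take 2 servings of milk: uses 266 kcal, +736.0 mg potassium (running total 736.0 mg).
Take 0.9193 servings of almonds: uses 148 kcal, +251.0 mg potassium (running total 987.0 mg).
Greedy by best ratio exhausts the calories allowance optimally: 987.0 mg.

987.0 mg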